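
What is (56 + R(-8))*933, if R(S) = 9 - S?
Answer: 68109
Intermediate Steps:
(56 + R(-8))*933 = (56 + (9 - 1*(-8)))*933 = (56 + (9 + 8))*933 = (56 + 17)*933 = 73*933 = 68109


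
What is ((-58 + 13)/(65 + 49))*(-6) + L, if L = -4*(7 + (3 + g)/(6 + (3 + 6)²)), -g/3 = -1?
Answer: -14275/551 ≈ -25.907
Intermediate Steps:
g = 3 (g = -3*(-1) = 3)
L = -820/29 (L = -4*(7 + (3 + 3)/(6 + (3 + 6)²)) = -4*(7 + 6/(6 + 9²)) = -4*(7 + 6/(6 + 81)) = -4*(7 + 6/87) = -4*(7 + 6*(1/87)) = -4*(7 + 2/29) = -4*205/29 = -820/29 ≈ -28.276)
((-58 + 13)/(65 + 49))*(-6) + L = ((-58 + 13)/(65 + 49))*(-6) - 820/29 = -45/114*(-6) - 820/29 = -45*1/114*(-6) - 820/29 = -15/38*(-6) - 820/29 = 45/19 - 820/29 = -14275/551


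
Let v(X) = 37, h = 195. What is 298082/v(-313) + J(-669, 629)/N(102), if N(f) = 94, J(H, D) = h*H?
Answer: 23192873/3478 ≈ 6668.5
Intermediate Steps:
J(H, D) = 195*H
298082/v(-313) + J(-669, 629)/N(102) = 298082/37 + (195*(-669))/94 = 298082*(1/37) - 130455*1/94 = 298082/37 - 130455/94 = 23192873/3478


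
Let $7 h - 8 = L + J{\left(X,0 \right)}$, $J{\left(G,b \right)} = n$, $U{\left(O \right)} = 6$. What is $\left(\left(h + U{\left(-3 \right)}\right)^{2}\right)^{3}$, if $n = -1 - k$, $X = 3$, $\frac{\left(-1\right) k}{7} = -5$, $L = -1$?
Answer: $\frac{4826809}{117649} \approx 41.027$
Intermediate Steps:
$k = 35$ ($k = \left(-7\right) \left(-5\right) = 35$)
$n = -36$ ($n = -1 - 35 = -36$)
$J{\left(G,b \right)} = -36$
$h = - \frac{29}{7}$ ($h = \frac{8}{7} + \frac{-1 - 36}{7} = \frac{8}{7} + \frac{1}{7} \left(-37\right) = \frac{8}{7} - \frac{37}{7} = - \frac{29}{7} \approx -4.1429$)
$\left(\left(h + U{\left(-3 \right)}\right)^{2}\right)^{3} = \left(\left(- \frac{29}{7} + 6\right)^{2}\right)^{3} = \left(\left(\frac{13}{7}\right)^{2}\right)^{3} = \left(\frac{169}{49}\right)^{3} = \frac{4826809}{117649}$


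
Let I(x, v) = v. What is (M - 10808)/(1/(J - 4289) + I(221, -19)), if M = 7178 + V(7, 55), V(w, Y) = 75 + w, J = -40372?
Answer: 39614307/212140 ≈ 186.74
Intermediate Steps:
M = 7260 (M = 7178 + (75 + 7) = 7178 + 82 = 7260)
(M - 10808)/(1/(J - 4289) + I(221, -19)) = (7260 - 10808)/(1/(-40372 - 4289) - 19) = -3548/(1/(-44661) - 19) = -3548/(-1/44661 - 19) = -3548/(-848560/44661) = -3548*(-44661/848560) = 39614307/212140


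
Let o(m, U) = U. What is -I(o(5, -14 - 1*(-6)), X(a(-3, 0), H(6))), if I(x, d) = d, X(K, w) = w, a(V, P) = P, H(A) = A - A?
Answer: 0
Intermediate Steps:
H(A) = 0
-I(o(5, -14 - 1*(-6)), X(a(-3, 0), H(6))) = -1*0 = 0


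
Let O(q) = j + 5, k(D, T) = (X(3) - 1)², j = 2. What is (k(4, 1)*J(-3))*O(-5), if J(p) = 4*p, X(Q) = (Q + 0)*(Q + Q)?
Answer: -24276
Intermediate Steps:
X(Q) = 2*Q² (X(Q) = Q*(2*Q) = 2*Q²)
k(D, T) = 289 (k(D, T) = (2*3² - 1)² = (2*9 - 1)² = (18 - 1)² = 17² = 289)
O(q) = 7 (O(q) = 2 + 5 = 7)
(k(4, 1)*J(-3))*O(-5) = (289*(4*(-3)))*7 = (289*(-12))*7 = -3468*7 = -24276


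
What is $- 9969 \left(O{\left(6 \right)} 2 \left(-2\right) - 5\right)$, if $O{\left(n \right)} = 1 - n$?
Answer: $-149535$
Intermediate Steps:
$- 9969 \left(O{\left(6 \right)} 2 \left(-2\right) - 5\right) = - 9969 \left(\left(1 - 6\right) 2 \left(-2\right) - 5\right) = - 9969 \left(\left(-5\right) 2 \left(-2\right) - 5\right) = - 9969 \left(\left(-10\right) \left(-2\right) - 5\right) = - 9969 \left(20 - 5\right) = \left(-9969\right) 15 = -149535$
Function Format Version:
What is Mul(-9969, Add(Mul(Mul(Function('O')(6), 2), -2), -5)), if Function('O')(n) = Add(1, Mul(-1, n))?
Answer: -149535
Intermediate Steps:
Mul(-9969, Add(Mul(Mul(Function('O')(6), 2), -2), -5)) = Mul(-9969, Add(Mul(Mul(Add(1, Mul(-1, 6)), 2), -2), -5)) = Mul(-9969, Add(Mul(Mul(Add(1, -6), 2), -2), -5)) = Mul(-9969, Add(Mul(Mul(-5, 2), -2), -5)) = Mul(-9969, Add(Mul(-10, -2), -5)) = Mul(-9969, Add(20, -5)) = Mul(-9969, 15) = -149535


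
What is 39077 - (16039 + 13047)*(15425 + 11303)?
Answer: -777371531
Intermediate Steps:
39077 - (16039 + 13047)*(15425 + 11303) = 39077 - 29086*26728 = 39077 - 1*777410608 = 39077 - 777410608 = -777371531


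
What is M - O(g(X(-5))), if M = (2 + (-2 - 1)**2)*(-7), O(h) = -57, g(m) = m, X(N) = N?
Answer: -20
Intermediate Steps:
M = -77 (M = (2 + (-3)**2)*(-7) = (2 + 9)*(-7) = 11*(-7) = -77)
M - O(g(X(-5))) = -77 - 1*(-57) = -77 + 57 = -20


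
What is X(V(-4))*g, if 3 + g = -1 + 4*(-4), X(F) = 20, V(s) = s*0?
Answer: -400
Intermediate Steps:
V(s) = 0
g = -20 (g = -3 + (-1 + 4*(-4)) = -3 + (-1 - 16) = -3 - 17 = -20)
X(V(-4))*g = 20*(-20) = -400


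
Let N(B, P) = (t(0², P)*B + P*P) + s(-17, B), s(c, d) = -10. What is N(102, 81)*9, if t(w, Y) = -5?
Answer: 54369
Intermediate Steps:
N(B, P) = -10 + P² - 5*B (N(B, P) = (-5*B + P*P) - 10 = (-5*B + P²) - 10 = (P² - 5*B) - 10 = -10 + P² - 5*B)
N(102, 81)*9 = (-10 + 81² - 5*102)*9 = (-10 + 6561 - 510)*9 = 6041*9 = 54369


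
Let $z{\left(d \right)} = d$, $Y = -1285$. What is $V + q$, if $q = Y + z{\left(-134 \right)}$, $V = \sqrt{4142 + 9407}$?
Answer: $-1419 + \sqrt{13549} \approx -1302.6$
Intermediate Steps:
$V = \sqrt{13549} \approx 116.4$
$q = -1419$ ($q = -1285 - 134 = -1419$)
$V + q = \sqrt{13549} - 1419 = -1419 + \sqrt{13549}$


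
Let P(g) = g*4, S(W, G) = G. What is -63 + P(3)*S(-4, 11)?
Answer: 69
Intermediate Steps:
P(g) = 4*g
-63 + P(3)*S(-4, 11) = -63 + (4*3)*11 = -63 + 12*11 = -63 + 132 = 69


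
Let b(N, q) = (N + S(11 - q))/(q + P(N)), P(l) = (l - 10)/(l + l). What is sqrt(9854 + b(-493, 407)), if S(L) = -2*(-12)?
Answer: 2*sqrt(44186540896805)/133935 ≈ 99.261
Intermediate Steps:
S(L) = 24
P(l) = (-10 + l)/(2*l) (P(l) = (-10 + l)/((2*l)) = (-10 + l)*(1/(2*l)) = (-10 + l)/(2*l))
b(N, q) = (24 + N)/(q + (-10 + N)/(2*N)) (b(N, q) = (N + 24)/(q + (-10 + N)/(2*N)) = (24 + N)/(q + (-10 + N)/(2*N)))
sqrt(9854 + b(-493, 407)) = sqrt(9854 + 2*(-493)*(24 - 493)/(-10 - 493 + 2*(-493)*407)) = sqrt(9854 + 2*(-493)*(-469)/(-10 - 493 - 401302)) = sqrt(9854 + 2*(-493)*(-469)/(-401805)) = sqrt(9854 + 2*(-493)*(-1/401805)*(-469)) = sqrt(9854 - 462434/401805) = sqrt(3958924036/401805) = 2*sqrt(44186540896805)/133935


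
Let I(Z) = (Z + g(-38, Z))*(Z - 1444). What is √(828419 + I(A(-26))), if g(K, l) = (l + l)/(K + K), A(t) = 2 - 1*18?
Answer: √307270299/19 ≈ 922.59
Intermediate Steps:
A(t) = -16 (A(t) = 2 - 18 = -16)
g(K, l) = l/K (g(K, l) = (2*l)/((2*K)) = (2*l)*(1/(2*K)) = l/K)
I(Z) = 37*Z*(-1444 + Z)/38 (I(Z) = (Z + Z/(-38))*(Z - 1444) = (Z + Z*(-1/38))*(-1444 + Z) = (Z - Z/38)*(-1444 + Z) = (37*Z/38)*(-1444 + Z) = 37*Z*(-1444 + Z)/38)
√(828419 + I(A(-26))) = √(828419 + (37/38)*(-16)*(-1444 - 16)) = √(828419 + (37/38)*(-16)*(-1460)) = √(828419 + 432160/19) = √(16172121/19) = √307270299/19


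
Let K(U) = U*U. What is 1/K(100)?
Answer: 1/10000 ≈ 0.00010000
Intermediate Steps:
K(U) = U**2
1/K(100) = 1/(100**2) = 1/10000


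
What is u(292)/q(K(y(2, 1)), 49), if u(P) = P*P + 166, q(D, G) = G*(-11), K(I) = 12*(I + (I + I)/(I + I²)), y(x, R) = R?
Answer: -85430/539 ≈ -158.50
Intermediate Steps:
K(I) = 12*I + 24*I/(I + I²) (K(I) = 12*(I + (2*I)/(I + I²)) = 12*(I + 2*I/(I + I²)) = 12*I + 24*I/(I + I²))
q(D, G) = -11*G
u(P) = 166 + P² (u(P) = P² + 166 = 166 + P²)
u(292)/q(K(y(2, 1)), 49) = (166 + 292²)/((-11*49)) = (166 + 85264)/(-539) = 85430*(-1/539) = -85430/539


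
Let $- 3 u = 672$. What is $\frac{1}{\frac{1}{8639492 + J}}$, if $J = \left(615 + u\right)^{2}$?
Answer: $8792373$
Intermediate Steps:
$u = -224$ ($u = \left(- \frac{1}{3}\right) 672 = -224$)
$J = 152881$ ($J = \left(615 - 224\right)^{2} = 391^{2} = 152881$)
$\frac{1}{\frac{1}{8639492 + J}} = \frac{1}{\frac{1}{8639492 + 152881}} = \frac{1}{\frac{1}{8792373}} = 8792373$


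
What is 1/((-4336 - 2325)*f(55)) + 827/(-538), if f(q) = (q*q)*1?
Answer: -16663657713/10840444450 ≈ -1.5372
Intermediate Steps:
f(q) = q**2 (f(q) = q**2*1 = q**2)
1/((-4336 - 2325)*f(55)) + 827/(-538) = 1/((-4336 - 2325)*(55**2)) + 827/(-538) = 1/(-6661*3025) + 827*(-1/538) = -1/6661*1/3025 - 827/538 = -1/20149525 - 827/538 = -16663657713/10840444450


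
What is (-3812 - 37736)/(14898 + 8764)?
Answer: -20774/11831 ≈ -1.7559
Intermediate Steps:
(-3812 - 37736)/(14898 + 8764) = -41548/23662 = -41548*1/23662 = -20774/11831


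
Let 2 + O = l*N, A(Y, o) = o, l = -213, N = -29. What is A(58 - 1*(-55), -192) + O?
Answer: 5983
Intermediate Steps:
O = 6175 (O = -2 - 213*(-29) = -2 + 6177 = 6175)
A(58 - 1*(-55), -192) + O = -192 + 6175 = 5983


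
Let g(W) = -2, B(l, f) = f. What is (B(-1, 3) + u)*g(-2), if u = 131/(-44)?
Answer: -1/22 ≈ -0.045455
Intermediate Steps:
u = -131/44 (u = 131*(-1/44) = -131/44 ≈ -2.9773)
(B(-1, 3) + u)*g(-2) = (3 - 131/44)*(-2) = (1/44)*(-2) = -1/22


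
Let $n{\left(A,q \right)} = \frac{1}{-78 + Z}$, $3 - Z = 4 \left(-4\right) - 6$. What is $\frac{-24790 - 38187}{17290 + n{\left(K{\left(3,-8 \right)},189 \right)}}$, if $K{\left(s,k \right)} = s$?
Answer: $- \frac{3337781}{916369} \approx -3.6424$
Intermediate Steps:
$Z = 25$ ($Z = 3 - \left(4 \left(-4\right) - 6\right) = 3 - \left(-16 - 6\right) = 3 - -22 = 3 + 22 = 25$)
$n{\left(A,q \right)} = - \frac{1}{53}$ ($n{\left(A,q \right)} = \frac{1}{-78 + 25} = \frac{1}{-53} = - \frac{1}{53}$)
$\frac{-24790 - 38187}{17290 + n{\left(K{\left(3,-8 \right)},189 \right)}} = \frac{-24790 - 38187}{17290 - \frac{1}{53}} = - \frac{62977}{\frac{916369}{53}} = \left(-62977\right) \frac{53}{916369} = - \frac{3337781}{916369}$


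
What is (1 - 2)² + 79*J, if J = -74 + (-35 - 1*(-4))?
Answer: -8294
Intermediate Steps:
J = -105 (J = -74 + (-35 + 4) = -74 - 31 = -105)
(1 - 2)² + 79*J = (1 - 2)² + 79*(-105) = (-1)² - 8295 = 1 - 8295 = -8294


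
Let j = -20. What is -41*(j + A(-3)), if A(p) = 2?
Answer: 738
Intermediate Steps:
-41*(j + A(-3)) = -41*(-20 + 2) = -41*(-18) = 738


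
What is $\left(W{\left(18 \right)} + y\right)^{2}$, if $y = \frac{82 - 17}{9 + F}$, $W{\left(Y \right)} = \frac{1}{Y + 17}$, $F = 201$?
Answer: $\frac{5041}{44100} \approx 0.11431$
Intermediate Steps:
$W{\left(Y \right)} = \frac{1}{17 + Y}$
$y = \frac{13}{42}$ ($y = \frac{82 - 17}{9 + 201} = \frac{65}{210} = 65 \cdot \frac{1}{210} = \frac{13}{42} \approx 0.30952$)
$\left(W{\left(18 \right)} + y\right)^{2} = \left(\frac{1}{17 + 18} + \frac{13}{42}\right)^{2} = \left(\frac{1}{35} + \frac{13}{42}\right)^{2} = \left(\frac{71}{210}\right)^{2} = \frac{5041}{44100}$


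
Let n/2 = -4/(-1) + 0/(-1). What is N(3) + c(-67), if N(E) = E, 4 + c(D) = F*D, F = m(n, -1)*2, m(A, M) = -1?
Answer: 133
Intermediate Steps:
n = 8 (n = 2*(-4/(-1) + 0/(-1)) = 2*(-4*(-1) + 0*(-1)) = 2*(4 + 0) = 2*4 = 8)
F = -2 (F = -1*2 = -2)
c(D) = -4 - 2*D
N(3) + c(-67) = 3 + (-4 - 2*(-67)) = 3 + (-4 + 134) = 3 + 130 = 133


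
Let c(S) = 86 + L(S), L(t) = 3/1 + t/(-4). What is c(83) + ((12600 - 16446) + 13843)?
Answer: 40261/4 ≈ 10065.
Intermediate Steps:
L(t) = 3 - t/4 (L(t) = 3*1 + t*(-¼) = 3 - t/4)
c(S) = 89 - S/4 (c(S) = 86 + (3 - S/4) = 89 - S/4)
c(83) + ((12600 - 16446) + 13843) = (89 - ¼*83) + ((12600 - 16446) + 13843) = (89 - 83/4) + (-3846 + 13843) = 273/4 + 9997 = 40261/4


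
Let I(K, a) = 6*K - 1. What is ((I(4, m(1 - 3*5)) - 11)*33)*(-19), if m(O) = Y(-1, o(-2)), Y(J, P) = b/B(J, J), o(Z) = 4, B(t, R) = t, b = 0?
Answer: -7524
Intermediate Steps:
Y(J, P) = 0 (Y(J, P) = 0/J = 0)
m(O) = 0
I(K, a) = -1 + 6*K
((I(4, m(1 - 3*5)) - 11)*33)*(-19) = (((-1 + 6*4) - 11)*33)*(-19) = (((-1 + 24) - 11)*33)*(-19) = ((23 - 11)*33)*(-19) = (12*33)*(-19) = 396*(-19) = -7524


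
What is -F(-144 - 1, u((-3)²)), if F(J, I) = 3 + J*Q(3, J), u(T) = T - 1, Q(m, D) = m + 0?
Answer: 432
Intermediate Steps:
Q(m, D) = m
u(T) = -1 + T
F(J, I) = 3 + 3*J (F(J, I) = 3 + J*3 = 3 + 3*J)
-F(-144 - 1, u((-3)²)) = -(3 + 3*(-144 - 1)) = -(3 + 3*(-145)) = -(3 - 435) = -1*(-432) = 432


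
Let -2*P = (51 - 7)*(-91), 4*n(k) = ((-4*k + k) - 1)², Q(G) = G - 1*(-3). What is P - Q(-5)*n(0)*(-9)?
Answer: 3995/2 ≈ 1997.5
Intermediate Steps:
Q(G) = 3 + G (Q(G) = G + 3 = 3 + G)
n(k) = (-1 - 3*k)²/4 (n(k) = ((-4*k + k) - 1)²/4 = (-3*k - 1)²/4 = (-1 - 3*k)²/4)
P = 2002 (P = -(51 - 7)*(-91)/2 = -22*(-91) = -½*(-4004) = 2002)
P - Q(-5)*n(0)*(-9) = 2002 - (3 - 5)*((1 + 3*0)²/4)*(-9) = 2002 - (-(1 + 0)²/2)*(-9) = 2002 - (-1²/2)*(-9) = 2002 - (-1/2)*(-9) = 2002 - (-2*¼)*(-9) = 2002 - (-1)*(-9)/2 = 2002 - 1*9/2 = 2002 - 9/2 = 3995/2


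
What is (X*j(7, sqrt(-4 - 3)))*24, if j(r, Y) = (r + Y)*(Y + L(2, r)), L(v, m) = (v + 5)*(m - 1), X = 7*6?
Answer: 289296 + 49392*I*sqrt(7) ≈ 2.893e+5 + 1.3068e+5*I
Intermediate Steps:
X = 42
L(v, m) = (-1 + m)*(5 + v) (L(v, m) = (5 + v)*(-1 + m) = (-1 + m)*(5 + v))
j(r, Y) = (Y + r)*(-7 + Y + 7*r) (j(r, Y) = (r + Y)*(Y + (-5 - 1*2 + 5*r + r*2)) = (Y + r)*(Y + (-5 - 2 + 5*r + 2*r)) = (Y + r)*(Y + (-7 + 7*r)) = (Y + r)*(-7 + Y + 7*r))
(X*j(7, sqrt(-4 - 3)))*24 = (42*((sqrt(-4 - 3))**2 + sqrt(-4 - 3)*7 + 7*sqrt(-4 - 3)*(-1 + 7) + 7*7*(-1 + 7)))*24 = (42*((sqrt(-7))**2 + sqrt(-7)*7 + 7*sqrt(-7)*6 + 7*7*6))*24 = (42*((I*sqrt(7))**2 + (I*sqrt(7))*7 + 7*(I*sqrt(7))*6 + 294))*24 = (42*(-7 + 7*I*sqrt(7) + 42*I*sqrt(7) + 294))*24 = (42*(287 + 49*I*sqrt(7)))*24 = (12054 + 2058*I*sqrt(7))*24 = 289296 + 49392*I*sqrt(7)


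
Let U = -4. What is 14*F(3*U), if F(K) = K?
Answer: -168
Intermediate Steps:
14*F(3*U) = 14*(3*(-4)) = 14*(-12) = -168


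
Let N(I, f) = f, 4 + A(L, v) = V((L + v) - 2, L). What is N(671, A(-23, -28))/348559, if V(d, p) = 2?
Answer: -2/348559 ≈ -5.7379e-6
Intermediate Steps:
A(L, v) = -2 (A(L, v) = -4 + 2 = -2)
N(671, A(-23, -28))/348559 = -2/348559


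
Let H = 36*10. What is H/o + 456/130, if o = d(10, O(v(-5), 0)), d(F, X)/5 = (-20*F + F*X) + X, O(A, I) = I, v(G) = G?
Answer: 1023/325 ≈ 3.1477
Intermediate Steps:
d(F, X) = -100*F + 5*X + 5*F*X (d(F, X) = 5*((-20*F + F*X) + X) = 5*(X - 20*F + F*X) = -100*F + 5*X + 5*F*X)
H = 360
o = -1000 (o = -100*10 + 5*0 + 5*10*0 = -1000 + 0 + 0 = -1000)
H/o + 456/130 = 360/(-1000) + 456/130 = 360*(-1/1000) + 456*(1/130) = -9/25 + 228/65 = 1023/325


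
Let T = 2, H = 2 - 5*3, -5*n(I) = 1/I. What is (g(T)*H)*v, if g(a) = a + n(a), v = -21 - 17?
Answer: 4693/5 ≈ 938.60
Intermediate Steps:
n(I) = -1/(5*I)
H = -13 (H = 2 - 15 = -13)
v = -38
g(a) = a - 1/(5*a)
(g(T)*H)*v = ((2 - ⅕/2)*(-13))*(-38) = ((2 - ⅕*½)*(-13))*(-38) = ((2 - ⅒)*(-13))*(-38) = ((19/10)*(-13))*(-38) = -247/10*(-38) = 4693/5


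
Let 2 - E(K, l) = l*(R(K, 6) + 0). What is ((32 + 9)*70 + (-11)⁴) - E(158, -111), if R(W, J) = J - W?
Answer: 34381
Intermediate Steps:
E(K, l) = 2 - l*(6 - K) (E(K, l) = 2 - l*((6 - K) + 0) = 2 - l*(6 - K))
((32 + 9)*70 + (-11)⁴) - E(158, -111) = ((32 + 9)*70 + (-11)⁴) - (2 - 111*(-6 + 158)) = (41*70 + 14641) - (2 - 111*152) = (2870 + 14641) - (2 - 16872) = 17511 - 1*(-16870) = 17511 + 16870 = 34381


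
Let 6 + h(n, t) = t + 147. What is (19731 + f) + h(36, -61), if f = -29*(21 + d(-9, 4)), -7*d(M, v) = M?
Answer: 134153/7 ≈ 19165.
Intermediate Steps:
d(M, v) = -M/7
h(n, t) = 141 + t (h(n, t) = -6 + (t + 147) = -6 + (147 + t) = 141 + t)
f = -4524/7 (f = -29*(21 - 1/7*(-9)) = -29*(21 + 9/7) = -29*156/7 = -4524/7 ≈ -646.29)
(19731 + f) + h(36, -61) = (19731 - 4524/7) + (141 - 61) = 133593/7 + 80 = 134153/7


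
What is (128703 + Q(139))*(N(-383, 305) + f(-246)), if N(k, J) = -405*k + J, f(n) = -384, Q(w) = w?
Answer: 19975148312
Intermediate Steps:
N(k, J) = J - 405*k
(128703 + Q(139))*(N(-383, 305) + f(-246)) = (128703 + 139)*((305 - 405*(-383)) - 384) = 128842*((305 + 155115) - 384) = 128842*(155420 - 384) = 128842*155036 = 19975148312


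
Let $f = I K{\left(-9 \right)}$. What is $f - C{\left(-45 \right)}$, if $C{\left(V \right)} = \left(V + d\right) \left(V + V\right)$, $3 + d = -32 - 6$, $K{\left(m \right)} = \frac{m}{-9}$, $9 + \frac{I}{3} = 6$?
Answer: $-7749$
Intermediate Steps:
$I = -9$ ($I = -27 + 3 \cdot 6 = -27 + 18 = -9$)
$K{\left(m \right)} = - \frac{m}{9}$ ($K{\left(m \right)} = m \left(- \frac{1}{9}\right) = - \frac{m}{9}$)
$d = -41$ ($d = -3 - 38 = -41$)
$f = -9$ ($f = - 9 \left(\left(- \frac{1}{9}\right) \left(-9\right)\right) = \left(-9\right) 1 = -9$)
$C{\left(V \right)} = 2 V \left(-41 + V\right)$ ($C{\left(V \right)} = \left(V - 41\right) \left(V + V\right) = \left(-41 + V\right) 2 V = 2 V \left(-41 + V\right)$)
$f - C{\left(-45 \right)} = -9 - 2 \left(-45\right) \left(-41 - 45\right) = -9 - 2 \left(-45\right) \left(-86\right) = -9 - 7740 = -7749$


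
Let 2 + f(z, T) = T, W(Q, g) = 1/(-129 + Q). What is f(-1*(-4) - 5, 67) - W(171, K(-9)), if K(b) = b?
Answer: 2729/42 ≈ 64.976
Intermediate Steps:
f(z, T) = -2 + T
f(-1*(-4) - 5, 67) - W(171, K(-9)) = (-2 + 67) - 1/(-129 + 171) = 65 - 1/42 = 2729/42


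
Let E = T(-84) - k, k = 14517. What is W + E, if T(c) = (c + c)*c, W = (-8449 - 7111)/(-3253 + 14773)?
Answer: -117029/288 ≈ -406.35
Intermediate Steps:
W = -389/288 (W = -15560/11520 = -15560*1/11520 = -389/288 ≈ -1.3507)
T(c) = 2*c² (T(c) = (2*c)*c = 2*c²)
E = -405 (E = 2*(-84)² - 1*14517 = 2*7056 - 14517 = 14112 - 14517 = -405)
W + E = -389/288 - 405 = -117029/288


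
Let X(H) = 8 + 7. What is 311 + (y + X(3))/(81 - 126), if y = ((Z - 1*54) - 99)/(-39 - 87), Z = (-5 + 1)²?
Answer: 1761343/5670 ≈ 310.64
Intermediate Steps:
X(H) = 15
Z = 16 (Z = (-4)² = 16)
y = 137/126 (y = ((16 - 1*54) - 99)/(-39 - 87) = ((16 - 54) - 99)/(-126) = (-38 - 99)*(-1/126) = -137*(-1/126) = 137/126 ≈ 1.0873)
311 + (y + X(3))/(81 - 126) = 311 + (137/126 + 15)/(81 - 126) = 311 + (2027/126)/(-45) = 311 + (2027/126)*(-1/45) = 311 - 2027/5670 = 1761343/5670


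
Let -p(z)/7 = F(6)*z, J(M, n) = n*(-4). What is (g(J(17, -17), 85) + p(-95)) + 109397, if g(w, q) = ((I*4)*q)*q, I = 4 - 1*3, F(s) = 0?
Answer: 138297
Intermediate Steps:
J(M, n) = -4*n
p(z) = 0 (p(z) = -0*z = -7*0 = 0)
I = 1 (I = 4 - 3 = 1)
g(w, q) = 4*q**2 (g(w, q) = ((1*4)*q)*q = (4*q)*q = 4*q**2)
(g(J(17, -17), 85) + p(-95)) + 109397 = (4*85**2 + 0) + 109397 = (4*7225 + 0) + 109397 = (28900 + 0) + 109397 = 28900 + 109397 = 138297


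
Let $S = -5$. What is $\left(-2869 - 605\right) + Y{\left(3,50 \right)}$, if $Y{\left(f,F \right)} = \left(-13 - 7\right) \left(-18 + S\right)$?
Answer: $-3014$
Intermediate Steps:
$Y{\left(f,F \right)} = 460$ ($Y{\left(f,F \right)} = \left(-13 - 7\right) \left(-18 - 5\right) = \left(-20\right) \left(-23\right) = 460$)
$\left(-2869 - 605\right) + Y{\left(3,50 \right)} = \left(-2869 - 605\right) + 460 = -3474 + 460 = -3014$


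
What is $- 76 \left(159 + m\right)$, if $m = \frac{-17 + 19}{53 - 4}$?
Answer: $- \frac{592268}{49} \approx -12087.0$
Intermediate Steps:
$m = \frac{2}{49} \approx 0.040816$
$- 76 \left(159 + m\right) = - 76 \left(159 + \frac{2}{49}\right) = \left(-76\right) \frac{7793}{49} = - \frac{592268}{49}$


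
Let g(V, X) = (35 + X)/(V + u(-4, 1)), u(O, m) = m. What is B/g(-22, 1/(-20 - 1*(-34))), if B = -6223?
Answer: 1829562/491 ≈ 3726.2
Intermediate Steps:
g(V, X) = (35 + X)/(1 + V) (g(V, X) = (35 + X)/(V + 1) = (35 + X)/(1 + V))
B/g(-22, 1/(-20 - 1*(-34))) = -6223*(1 - 22)/(35 + 1/(-20 - 1*(-34))) = -6223*(-21/(35 + 1/(-20 + 34))) = -6223*(-21/(35 + 1/14)) = -6223/((-1/21*491/14)) = -6223/(-491/294) = -6223*(-294/491) = 1829562/491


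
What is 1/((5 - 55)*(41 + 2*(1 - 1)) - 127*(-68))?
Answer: 1/6586 ≈ 0.00015184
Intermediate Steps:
1/((5 - 55)*(41 + 2*(1 - 1)) - 127*(-68)) = 1/(-50*(41 + 2*0) + 8636) = 1/(-50*(41 + 0) + 8636) = 1/(-50*41 + 8636) = 1/(-2050 + 8636) = 1/6586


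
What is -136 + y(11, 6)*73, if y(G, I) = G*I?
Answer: 4682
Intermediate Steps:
-136 + y(11, 6)*73 = -136 + (11*6)*73 = -136 + 66*73 = -136 + 4818 = 4682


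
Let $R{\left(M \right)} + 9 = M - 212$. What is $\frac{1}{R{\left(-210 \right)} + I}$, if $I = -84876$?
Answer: $- \frac{1}{85307} \approx -1.1722 \cdot 10^{-5}$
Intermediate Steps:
$R{\left(M \right)} = -221 + M$ ($R{\left(M \right)} = -9 + \left(M - 212\right) = -9 + \left(-212 + M\right) = -221 + M$)
$\frac{1}{R{\left(-210 \right)} + I} = \frac{1}{\left(-221 - 210\right) - 84876} = \frac{1}{-431 - 84876} = \frac{1}{-85307} = - \frac{1}{85307}$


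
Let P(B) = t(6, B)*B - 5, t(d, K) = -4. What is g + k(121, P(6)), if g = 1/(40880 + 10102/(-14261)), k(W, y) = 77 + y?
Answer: 27983034005/582979578 ≈ 48.000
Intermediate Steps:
P(B) = -5 - 4*B (P(B) = -4*B - 5 = -5 - 4*B)
g = 14261/582979578 (g = 1/(40880 + 10102*(-1/14261)) = 1/(40880 - 10102/14261) = 1/(582979578/14261) = 14261/582979578 ≈ 2.4462e-5)
g + k(121, P(6)) = 14261/582979578 + (77 + (-5 - 4*6)) = 14261/582979578 + (77 + (-5 - 24)) = 14261/582979578 + (77 - 29) = 14261/582979578 + 48 = 27983034005/582979578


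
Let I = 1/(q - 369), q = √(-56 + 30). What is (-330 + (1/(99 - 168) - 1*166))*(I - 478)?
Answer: 2227970664875/9396903 + 34225*I*√26/9396903 ≈ 2.371e+5 + 0.018571*I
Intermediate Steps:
q = I*√26 (q = √(-26) = I*√26 ≈ 5.099*I)
I = 1/(-369 + I*√26) (I = 1/(I*√26 - 369) = 1/(-369 + I*√26) ≈ -0.0027095 - 3.744e-5*I)
(-330 + (1/(99 - 168) - 1*166))*(I - 478) = (-330 + (1/(99 - 168) - 1*166))*((-369/136187 - I*√26/136187) - 478) = (-330 + (1/(-69) - 166))*(-65097755/136187 - I*√26/136187) = (-330 + (-1/69 - 166))*(-65097755/136187 - I*√26/136187) = (-330 - 11455/69)*(-65097755/136187 - I*√26/136187) = -34225*(-65097755/136187 - I*√26/136187)/69 = 2227970664875/9396903 + 34225*I*√26/9396903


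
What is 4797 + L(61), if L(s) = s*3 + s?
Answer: 5041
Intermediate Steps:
L(s) = 4*s (L(s) = 3*s + s = 4*s)
4797 + L(61) = 4797 + 4*61 = 4797 + 244 = 5041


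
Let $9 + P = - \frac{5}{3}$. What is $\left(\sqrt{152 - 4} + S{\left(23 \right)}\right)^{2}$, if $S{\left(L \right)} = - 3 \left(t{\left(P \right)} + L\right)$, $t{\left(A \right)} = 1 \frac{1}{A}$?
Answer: $\frac{4987153}{1024} - \frac{2199 \sqrt{37}}{8} \approx 3198.3$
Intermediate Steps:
$P = - \frac{32}{3}$ ($P = -9 - \frac{5}{3} = - \frac{32}{3} \approx -10.667$)
$t{\left(A \right)} = \frac{1}{A}$
$S{\left(L \right)} = \frac{9}{32} - 3 L$ ($S{\left(L \right)} = - 3 \left(\frac{1}{- \frac{32}{3}} + L\right) = - 3 \left(- \frac{3}{32} + L\right) = \frac{9}{32} - 3 L$)
$\left(\sqrt{152 - 4} + S{\left(23 \right)}\right)^{2} = \left(\sqrt{152 - 4} + \left(\frac{9}{32} - 69\right)\right)^{2} = \left(\sqrt{148} + \left(\frac{9}{32} - 69\right)\right)^{2} = \left(2 \sqrt{37} - \frac{2199}{32}\right)^{2} = \left(- \frac{2199}{32} + 2 \sqrt{37}\right)^{2}$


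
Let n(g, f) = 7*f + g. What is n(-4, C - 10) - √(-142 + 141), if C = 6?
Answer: -32 - I ≈ -32.0 - 1.0*I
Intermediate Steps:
n(g, f) = g + 7*f
n(-4, C - 10) - √(-142 + 141) = (-4 + 7*(6 - 10)) - √(-142 + 141) = (-4 + 7*(-4)) - √(-1) = (-4 - 28) - I = -32 - I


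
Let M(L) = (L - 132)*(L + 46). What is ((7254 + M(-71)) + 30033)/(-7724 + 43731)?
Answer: 42362/36007 ≈ 1.1765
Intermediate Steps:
M(L) = (-132 + L)*(46 + L)
((7254 + M(-71)) + 30033)/(-7724 + 43731) = ((7254 + (-6072 + (-71)² - 86*(-71))) + 30033)/(-7724 + 43731) = ((7254 + (-6072 + 5041 + 6106)) + 30033)/36007 = ((7254 + 5075) + 30033)*(1/36007) = (12329 + 30033)*(1/36007) = 42362*(1/36007) = 42362/36007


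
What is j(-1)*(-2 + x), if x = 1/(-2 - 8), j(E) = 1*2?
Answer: -21/5 ≈ -4.2000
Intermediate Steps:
j(E) = 2
x = -⅒ (x = 1/(-10) = -⅒ ≈ -0.10000)
j(-1)*(-2 + x) = 2*(-2 - ⅒) = 2*(-21/10) = -21/5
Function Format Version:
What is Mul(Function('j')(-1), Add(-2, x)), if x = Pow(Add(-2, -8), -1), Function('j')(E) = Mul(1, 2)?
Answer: Rational(-21, 5) ≈ -4.2000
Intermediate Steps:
Function('j')(E) = 2
x = Rational(-1, 10) (x = Pow(-10, -1) = Rational(-1, 10) ≈ -0.10000)
Mul(Function('j')(-1), Add(-2, x)) = Mul(2, Add(-2, Rational(-1, 10))) = Mul(2, Rational(-21, 10)) = Rational(-21, 5)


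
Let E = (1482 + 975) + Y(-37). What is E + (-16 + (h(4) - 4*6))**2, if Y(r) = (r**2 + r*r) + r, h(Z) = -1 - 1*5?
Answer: 7274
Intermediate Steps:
h(Z) = -6 (h(Z) = -1 - 5 = -6)
Y(r) = r + 2*r**2 (Y(r) = (r**2 + r**2) + r = 2*r**2 + r = r + 2*r**2)
E = 5158 (E = (1482 + 975) - 37*(1 + 2*(-37)) = 2457 - 37*(1 - 74) = 2457 - 37*(-73) = 2457 + 2701 = 5158)
E + (-16 + (h(4) - 4*6))**2 = 5158 + (-16 + (-6 - 4*6))**2 = 5158 + (-16 + (-6 - 24))**2 = 5158 + (-16 - 30)**2 = 5158 + (-46)**2 = 5158 + 2116 = 7274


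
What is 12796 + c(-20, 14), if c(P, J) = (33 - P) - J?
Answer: 12835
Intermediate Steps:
c(P, J) = 33 - J - P
12796 + c(-20, 14) = 12796 + (33 - 1*14 - 1*(-20)) = 12796 + (33 - 14 + 20) = 12796 + 39 = 12835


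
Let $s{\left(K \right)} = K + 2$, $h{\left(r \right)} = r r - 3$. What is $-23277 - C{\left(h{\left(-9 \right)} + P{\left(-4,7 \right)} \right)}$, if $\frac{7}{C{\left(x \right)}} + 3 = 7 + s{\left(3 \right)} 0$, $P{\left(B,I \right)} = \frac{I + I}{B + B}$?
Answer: $- \frac{93115}{4} \approx -23279.0$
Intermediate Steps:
$P{\left(B,I \right)} = \frac{I}{B}$ ($P{\left(B,I \right)} = \frac{2 I}{2 B} = 2 I \frac{1}{2 B} = \frac{I}{B}$)
$h{\left(r \right)} = -3 + r^{2}$ ($h{\left(r \right)} = r^{2} - 3 = -3 + r^{2}$)
$s{\left(K \right)} = 2 + K$
$C{\left(x \right)} = \frac{7}{4}$ ($C{\left(x \right)} = \frac{7}{-3 + \left(7 + \left(2 + 3\right) 0\right)} = \frac{7}{-3 + \left(7 + 5 \cdot 0\right)} = \frac{7}{-3 + \left(7 + 0\right)} = \frac{7}{-3 + 7} = \frac{7}{4}$)
$-23277 - C{\left(h{\left(-9 \right)} + P{\left(-4,7 \right)} \right)} = -23277 - \frac{7}{4} = - \frac{93115}{4}$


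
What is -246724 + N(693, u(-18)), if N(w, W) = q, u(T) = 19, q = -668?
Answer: -247392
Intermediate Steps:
N(w, W) = -668
-246724 + N(693, u(-18)) = -246724 - 668 = -247392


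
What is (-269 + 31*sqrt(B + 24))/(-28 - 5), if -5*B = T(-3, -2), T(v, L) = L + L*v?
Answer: 269/33 - 62*sqrt(145)/165 ≈ 3.6268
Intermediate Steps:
B = -4/5 (B = -(-2)*(1 - 3)/5 = -(-2)*(-2)/5 = -1/5*4 = -4/5 ≈ -0.80000)
(-269 + 31*sqrt(B + 24))/(-28 - 5) = (-269 + 31*sqrt(-4/5 + 24))/(-28 - 5) = (-269 + 31*sqrt(116/5))/(-33) = (-269 + 31*(2*sqrt(145)/5))*(-1/33) = (-269 + 62*sqrt(145)/5)*(-1/33) = 269/33 - 62*sqrt(145)/165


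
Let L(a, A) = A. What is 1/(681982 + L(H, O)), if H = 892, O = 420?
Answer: 1/682402 ≈ 1.4654e-6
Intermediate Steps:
1/(681982 + L(H, O)) = 1/(681982 + 420) = 1/682402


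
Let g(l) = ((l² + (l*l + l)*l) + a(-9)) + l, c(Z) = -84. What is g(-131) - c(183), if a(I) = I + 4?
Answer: -2213821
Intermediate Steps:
a(I) = 4 + I
g(l) = -5 + l + l² + l*(l + l²) (g(l) = ((l² + (l*l + l)*l) + (4 - 9)) + l = ((l² + (l² + l)*l) - 5) + l = ((l² + (l + l²)*l) - 5) + l = ((l² + l*(l + l²)) - 5) + l = (-5 + l² + l*(l + l²)) + l = -5 + l + l² + l*(l + l²))
g(-131) - c(183) = (-5 - 131 + (-131)³ + 2*(-131)²) - 1*(-84) = (-5 - 131 - 2248091 + 2*17161) + 84 = (-5 - 131 - 2248091 + 34322) + 84 = -2213905 + 84 = -2213821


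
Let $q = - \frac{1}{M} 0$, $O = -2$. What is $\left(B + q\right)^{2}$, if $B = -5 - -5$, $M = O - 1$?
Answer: $0$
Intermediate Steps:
$M = -3$ ($M = -2 - 1 = -3$)
$B = 0$ ($B = -5 + 5 = 0$)
$q = 0$ ($q = - \frac{1}{-3} \cdot 0 = - \frac{1 \left(-1\right)}{3} \cdot 0 = \left(-1\right) \left(- \frac{1}{3}\right) 0 = \frac{1}{3} \cdot 0 = 0$)
$\left(B + q\right)^{2} = \left(0 + 0\right)^{2} = 0^{2} = 0$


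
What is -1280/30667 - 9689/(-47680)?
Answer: 236102163/1462202560 ≈ 0.16147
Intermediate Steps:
-1280/30667 - 9689/(-47680) = -1280*1/30667 - 9689*(-1/47680) = -1280/30667 + 9689/47680 = 236102163/1462202560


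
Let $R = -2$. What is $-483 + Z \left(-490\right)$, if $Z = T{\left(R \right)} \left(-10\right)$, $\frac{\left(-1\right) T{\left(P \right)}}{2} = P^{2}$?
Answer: $-39683$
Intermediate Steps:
$T{\left(P \right)} = - 2 P^{2}$
$Z = 80$ ($Z = - 2 \left(-2\right)^{2} \left(-10\right) = \left(-2\right) 4 \left(-10\right) = \left(-8\right) \left(-10\right) = 80$)
$-483 + Z \left(-490\right) = -483 + 80 \left(-490\right) = -483 - 39200 = -39683$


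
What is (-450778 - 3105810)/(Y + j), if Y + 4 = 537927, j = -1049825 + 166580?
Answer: 1778294/172661 ≈ 10.299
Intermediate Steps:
j = -883245
Y = 537923 (Y = -4 + 537927 = 537923)
(-450778 - 3105810)/(Y + j) = (-450778 - 3105810)/(537923 - 883245) = -3556588/(-345322) = -3556588*(-1/345322) = 1778294/172661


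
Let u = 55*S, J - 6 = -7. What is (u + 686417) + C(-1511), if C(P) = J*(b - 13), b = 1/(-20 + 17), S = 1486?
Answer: 2304481/3 ≈ 7.6816e+5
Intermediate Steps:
J = -1 (J = 6 - 7 = -1)
b = -⅓ (b = 1/(-3) = -⅓ ≈ -0.33333)
C(P) = 40/3 (C(P) = -(-⅓ - 13) = -1*(-40/3) = 40/3)
u = 81730 (u = 55*1486 = 81730)
(u + 686417) + C(-1511) = (81730 + 686417) + 40/3 = 768147 + 40/3 = 2304481/3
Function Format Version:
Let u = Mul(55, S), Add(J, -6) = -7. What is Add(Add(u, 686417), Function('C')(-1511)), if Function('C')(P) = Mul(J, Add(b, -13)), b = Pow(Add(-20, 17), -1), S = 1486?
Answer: Rational(2304481, 3) ≈ 7.6816e+5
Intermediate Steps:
J = -1 (J = Add(6, -7) = -1)
b = Rational(-1, 3) (b = Pow(-3, -1) = Rational(-1, 3) ≈ -0.33333)
Function('C')(P) = Rational(40, 3) (Function('C')(P) = Mul(-1, Add(Rational(-1, 3), -13)) = Mul(-1, Rational(-40, 3)) = Rational(40, 3))
u = 81730 (u = Mul(55, 1486) = 81730)
Add(Add(u, 686417), Function('C')(-1511)) = Add(Add(81730, 686417), Rational(40, 3)) = Add(768147, Rational(40, 3)) = Rational(2304481, 3)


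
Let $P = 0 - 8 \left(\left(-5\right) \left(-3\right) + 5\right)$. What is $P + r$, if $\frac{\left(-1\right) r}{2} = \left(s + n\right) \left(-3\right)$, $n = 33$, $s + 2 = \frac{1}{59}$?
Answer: $\frac{1540}{59} \approx 26.102$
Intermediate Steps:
$s = - \frac{117}{59}$ ($s = -2 + \frac{1}{59} = - \frac{117}{59} \approx -1.9831$)
$P = -160$ ($P = 0 - 8 \left(15 + 5\right) = 0 - 160 = -160$)
$r = \frac{10980}{59}$ ($r = - 2 \left(- \frac{117}{59} + 33\right) \left(-3\right) = - 2 \cdot \frac{1830}{59} \left(-3\right) = \left(-2\right) \left(- \frac{5490}{59}\right) = \frac{10980}{59} \approx 186.1$)
$P + r = -160 + \frac{10980}{59} = \frac{1540}{59}$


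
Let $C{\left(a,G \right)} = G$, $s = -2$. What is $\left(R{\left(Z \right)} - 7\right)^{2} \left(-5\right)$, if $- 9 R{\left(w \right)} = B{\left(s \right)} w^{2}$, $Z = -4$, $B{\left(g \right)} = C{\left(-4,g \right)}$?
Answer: $- \frac{4805}{81} \approx -59.321$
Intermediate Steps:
$B{\left(g \right)} = g$
$R{\left(w \right)} = \frac{2 w^{2}}{9}$ ($R{\left(w \right)} = - \frac{\left(-2\right) w^{2}}{9} = \frac{2 w^{2}}{9}$)
$\left(R{\left(Z \right)} - 7\right)^{2} \left(-5\right) = \left(\frac{2 \left(-4\right)^{2}}{9} - 7\right)^{2} \left(-5\right) = \left(\frac{2}{9} \cdot 16 - 7\right)^{2} \left(-5\right) = \left(\frac{32}{9} - 7\right)^{2} \left(-5\right) = \left(- \frac{31}{9}\right)^{2} \left(-5\right) = \frac{961}{81} \left(-5\right) = - \frac{4805}{81}$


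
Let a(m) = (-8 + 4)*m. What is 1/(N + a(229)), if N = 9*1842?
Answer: 1/15662 ≈ 6.3849e-5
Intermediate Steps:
a(m) = -4*m
N = 16578
1/(N + a(229)) = 1/(16578 - 4*229) = 1/(16578 - 916) = 1/15662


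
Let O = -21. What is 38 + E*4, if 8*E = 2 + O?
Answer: 57/2 ≈ 28.500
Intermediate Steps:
E = -19/8 (E = (2 - 21)/8 = (⅛)*(-19) = -19/8 ≈ -2.3750)
38 + E*4 = 38 - 19/8*4 = 38 - 19/2 = 57/2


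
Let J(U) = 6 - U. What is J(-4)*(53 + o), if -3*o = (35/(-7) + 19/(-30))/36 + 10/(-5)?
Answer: 174049/324 ≈ 537.19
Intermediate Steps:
o = 2329/3240 (o = -((35/(-7) + 19/(-30))/36 + 10/(-5))/3 = -((35*(-1/7) + 19*(-1/30))*(1/36) + 10*(-1/5))/3 = -((-5 - 19/30)*(1/36) - 2)/3 = -(-169/30*1/36 - 2)/3 = -(-169/1080 - 2)/3 = -1/3*(-2329/1080) = 2329/3240 ≈ 0.71883)
J(-4)*(53 + o) = (6 - 1*(-4))*(53 + 2329/3240) = (6 + 4)*(174049/3240) = 10*(174049/3240) = 174049/324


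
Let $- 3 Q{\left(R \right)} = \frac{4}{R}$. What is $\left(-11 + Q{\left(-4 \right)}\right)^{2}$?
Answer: $\frac{1024}{9} \approx 113.78$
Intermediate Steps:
$Q{\left(R \right)} = - \frac{4}{3 R}$ ($Q{\left(R \right)} = - \frac{4 \frac{1}{R}}{3} = - \frac{4}{3 R}$)
$\left(-11 + Q{\left(-4 \right)}\right)^{2} = \left(-11 - \frac{4}{3 \left(-4\right)}\right)^{2} = \left(-11 - - \frac{1}{3}\right)^{2} = \left(-11 + \frac{1}{3}\right)^{2} = \left(- \frac{32}{3}\right)^{2} = \frac{1024}{9}$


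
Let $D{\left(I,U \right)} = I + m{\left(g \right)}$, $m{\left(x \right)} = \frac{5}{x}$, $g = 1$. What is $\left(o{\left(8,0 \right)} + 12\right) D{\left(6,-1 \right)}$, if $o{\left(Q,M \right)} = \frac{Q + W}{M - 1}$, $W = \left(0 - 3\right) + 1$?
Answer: $66$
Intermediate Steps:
$W = -2$ ($W = -3 + 1 = -2$)
$o{\left(Q,M \right)} = \frac{-2 + Q}{-1 + M}$ ($o{\left(Q,M \right)} = \frac{Q - 2}{M - 1} = \frac{-2 + Q}{-1 + M}$)
$D{\left(I,U \right)} = 5 + I$ ($D{\left(I,U \right)} = I + \frac{5}{1} = I + 5 \cdot 1 = I + 5 = 5 + I$)
$\left(o{\left(8,0 \right)} + 12\right) D{\left(6,-1 \right)} = \left(\frac{-2 + 8}{-1 + 0} + 12\right) \left(5 + 6\right) = \left(\frac{1}{-1} \cdot 6 + 12\right) 11 = \left(\left(-1\right) 6 + 12\right) 11 = \left(-6 + 12\right) 11 = 6 \cdot 11 = 66$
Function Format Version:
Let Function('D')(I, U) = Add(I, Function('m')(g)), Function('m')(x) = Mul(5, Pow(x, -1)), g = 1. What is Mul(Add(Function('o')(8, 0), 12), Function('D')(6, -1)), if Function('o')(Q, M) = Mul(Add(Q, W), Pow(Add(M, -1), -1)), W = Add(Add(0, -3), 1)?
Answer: 66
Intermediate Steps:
W = -2 (W = Add(-3, 1) = -2)
Function('o')(Q, M) = Mul(Pow(Add(-1, M), -1), Add(-2, Q)) (Function('o')(Q, M) = Mul(Add(Q, -2), Pow(Add(M, -1), -1)) = Mul(Add(-2, Q), Pow(Add(-1, M), -1)) = Mul(Pow(Add(-1, M), -1), Add(-2, Q)))
Function('D')(I, U) = Add(5, I) (Function('D')(I, U) = Add(I, Mul(5, Pow(1, -1))) = Add(I, Mul(5, 1)) = Add(I, 5) = Add(5, I))
Mul(Add(Function('o')(8, 0), 12), Function('D')(6, -1)) = Mul(Add(Mul(Pow(Add(-1, 0), -1), Add(-2, 8)), 12), Add(5, 6)) = Mul(Add(Mul(Pow(-1, -1), 6), 12), 11) = Mul(Add(Mul(-1, 6), 12), 11) = Mul(Add(-6, 12), 11) = Mul(6, 11) = 66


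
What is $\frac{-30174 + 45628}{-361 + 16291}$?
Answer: $\frac{7727}{7965} \approx 0.97012$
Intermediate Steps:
$\frac{-30174 + 45628}{-361 + 16291} = \frac{15454}{15930} = 15454 \cdot \frac{1}{15930} = \frac{7727}{7965}$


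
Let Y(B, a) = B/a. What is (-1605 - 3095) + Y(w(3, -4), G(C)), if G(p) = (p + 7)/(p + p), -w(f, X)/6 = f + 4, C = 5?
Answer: -4735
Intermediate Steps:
w(f, X) = -24 - 6*f (w(f, X) = -6*(f + 4) = -6*(4 + f) = -24 - 6*f)
G(p) = (7 + p)/(2*p) (G(p) = (7 + p)/((2*p)) = (7 + p)*(1/(2*p)) = (7 + p)/(2*p))
(-1605 - 3095) + Y(w(3, -4), G(C)) = (-1605 - 3095) + (-24 - 6*3)/(((½)*(7 + 5)/5)) = -4700 + (-24 - 18)/(((½)*(⅕)*12)) = -4700 - 42/6/5 = -4700 - 42*⅚ = -4700 - 35 = -4735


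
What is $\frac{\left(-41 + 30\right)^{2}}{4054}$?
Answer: $\frac{121}{4054} \approx 0.029847$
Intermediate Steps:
$\frac{\left(-41 + 30\right)^{2}}{4054} = \left(-11\right)^{2} \cdot \frac{1}{4054} = 121 \cdot \frac{1}{4054} = \frac{121}{4054}$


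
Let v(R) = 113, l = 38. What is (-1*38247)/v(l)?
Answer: -38247/113 ≈ -338.47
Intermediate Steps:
(-1*38247)/v(l) = -1*38247/113 = -38247*1/113 = -38247/113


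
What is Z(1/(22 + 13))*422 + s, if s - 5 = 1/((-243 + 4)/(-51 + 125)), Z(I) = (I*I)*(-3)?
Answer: 1070651/292775 ≈ 3.6569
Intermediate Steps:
Z(I) = -3*I² (Z(I) = I²*(-3) = -3*I²)
s = 1121/239 (s = 5 + 1/((-243 + 4)/(-51 + 125)) = 5 + 1/(-239/74) = 5 - 74/239 = 1121/239 ≈ 4.6904)
Z(1/(22 + 13))*422 + s = -3/(22 + 13)²*422 + 1121/239 = -3*(1/35)²*422 + 1121/239 = -3*1/1225*422 + 1121/239 = -3/1225*422 + 1121/239 = -1266/1225 + 1121/239 = 1070651/292775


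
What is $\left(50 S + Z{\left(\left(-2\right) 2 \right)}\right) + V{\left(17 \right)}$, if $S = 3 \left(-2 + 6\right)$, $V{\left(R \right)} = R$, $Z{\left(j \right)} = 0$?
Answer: $617$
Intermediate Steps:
$S = 12$ ($S = 3 \cdot 4 = 12$)
$\left(50 S + Z{\left(\left(-2\right) 2 \right)}\right) + V{\left(17 \right)} = \left(50 \cdot 12 + 0\right) + 17 = \left(600 + 0\right) + 17 = 600 + 17 = 617$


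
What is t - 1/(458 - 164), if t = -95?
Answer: -27931/294 ≈ -95.003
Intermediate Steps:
t - 1/(458 - 164) = -95 - 1/(458 - 164) = -95 - 1/294 = -27931/294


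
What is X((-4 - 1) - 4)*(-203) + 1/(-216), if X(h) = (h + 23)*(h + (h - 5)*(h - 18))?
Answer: -226518769/216 ≈ -1.0487e+6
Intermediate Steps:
X(h) = (23 + h)*(h + (-18 + h)*(-5 + h)) (X(h) = (23 + h)*(h + (-5 + h)*(-18 + h)) = (23 + h)*(h + (-18 + h)*(-5 + h)))
X((-4 - 1) - 4)*(-203) + 1/(-216) = (2070 + ((-4 - 1) - 4)**2 + ((-4 - 1) - 4)**3 - 416*((-4 - 1) - 4))*(-203) + 1/(-216) = (2070 + (-5 - 4)**2 + (-5 - 4)**3 - 416*(-5 - 4))*(-203) - 1/216 = (2070 + (-9)**2 + (-9)**3 - 416*(-9))*(-203) - 1/216 = (2070 + 81 - 729 + 3744)*(-203) - 1/216 = 5166*(-203) - 1/216 = -1048698 - 1/216 = -226518769/216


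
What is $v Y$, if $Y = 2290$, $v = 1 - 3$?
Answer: $-4580$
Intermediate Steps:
$v = -2$
$v Y = \left(-2\right) 2290 = -4580$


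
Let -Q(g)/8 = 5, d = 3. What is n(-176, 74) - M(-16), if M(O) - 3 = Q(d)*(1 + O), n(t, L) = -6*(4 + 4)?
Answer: -651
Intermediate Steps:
Q(g) = -40 (Q(g) = -8*5 = -40)
n(t, L) = -48 (n(t, L) = -6*8 = -48)
M(O) = -37 - 40*O (M(O) = 3 - 40*(1 + O) = 3 + (-40 - 40*O) = -37 - 40*O)
n(-176, 74) - M(-16) = -48 - (-37 - 40*(-16)) = -48 - (-37 + 640) = -48 - 1*603 = -48 - 603 = -651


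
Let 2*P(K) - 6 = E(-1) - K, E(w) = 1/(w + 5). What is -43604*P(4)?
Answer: -98109/2 ≈ -49055.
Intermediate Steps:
E(w) = 1/(5 + w)
P(K) = 25/8 - K/2 (P(K) = 3 + (1/(5 - 1) - K)/2 = 3 + (1/4 - K)/2 = 3 + (1/8 - K/2) = 25/8 - K/2)
-43604*P(4) = -43604*(25/8 - 1/2*4) = -43604*(25/8 - 2) = -43604*9/8 = -98109/2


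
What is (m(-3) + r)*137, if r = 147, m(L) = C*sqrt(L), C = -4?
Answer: 20139 - 548*I*sqrt(3) ≈ 20139.0 - 949.16*I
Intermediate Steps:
m(L) = -4*sqrt(L)
(m(-3) + r)*137 = (-4*I*sqrt(3) + 147)*137 = (147 - 4*I*sqrt(3))*137 = 20139 - 548*I*sqrt(3)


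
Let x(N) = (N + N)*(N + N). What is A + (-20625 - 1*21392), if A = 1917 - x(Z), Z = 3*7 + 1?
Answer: -42036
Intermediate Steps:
Z = 22 (Z = 21 + 1 = 22)
x(N) = 4*N² (x(N) = (2*N)*(2*N) = 4*N²)
A = -19 (A = 1917 - 4*22² = 1917 - 4*484 = 1917 - 1*1936 = 1917 - 1936 = -19)
A + (-20625 - 1*21392) = -19 + (-20625 - 1*21392) = -19 + (-20625 - 21392) = -19 - 42017 = -42036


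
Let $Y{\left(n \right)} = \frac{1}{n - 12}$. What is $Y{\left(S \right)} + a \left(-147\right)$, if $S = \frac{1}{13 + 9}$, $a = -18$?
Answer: $\frac{695876}{263} \approx 2645.9$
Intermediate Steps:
$S = \frac{1}{22} \approx 0.045455$
$Y{\left(n \right)} = \frac{1}{-12 + n}$
$Y{\left(S \right)} + a \left(-147\right) = \frac{1}{-12 + \frac{1}{22}} - -2646 = \frac{1}{- \frac{263}{22}} + 2646 = - \frac{22}{263} + 2646 = \frac{695876}{263}$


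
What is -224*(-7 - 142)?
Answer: 33376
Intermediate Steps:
-224*(-7 - 142) = -224*(-149) = 33376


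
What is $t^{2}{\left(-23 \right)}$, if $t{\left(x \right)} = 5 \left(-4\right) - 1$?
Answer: $441$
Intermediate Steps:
$t{\left(x \right)} = -21$ ($t{\left(x \right)} = -20 - 1 = -21$)
$t^{2}{\left(-23 \right)} = \left(-21\right)^{2} = 441$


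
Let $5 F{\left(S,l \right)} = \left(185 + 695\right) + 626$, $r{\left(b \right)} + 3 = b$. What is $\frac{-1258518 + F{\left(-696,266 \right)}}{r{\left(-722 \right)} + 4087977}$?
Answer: $- \frac{1572771}{5109065} \approx -0.30784$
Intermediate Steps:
$r{\left(b \right)} = -3 + b$
$F{\left(S,l \right)} = \frac{1506}{5}$ ($F{\left(S,l \right)} = \frac{\left(185 + 695\right) + 626}{5} = \frac{880 + 626}{5} = \frac{1}{5} \cdot 1506 = \frac{1506}{5}$)
$\frac{-1258518 + F{\left(-696,266 \right)}}{r{\left(-722 \right)} + 4087977} = \frac{-1258518 + \frac{1506}{5}}{\left(-3 - 722\right) + 4087977} = - \frac{6291084}{5 \left(-725 + 4087977\right)} = - \frac{6291084}{5 \cdot 4087252} = \left(- \frac{6291084}{5}\right) \frac{1}{4087252} = - \frac{1572771}{5109065}$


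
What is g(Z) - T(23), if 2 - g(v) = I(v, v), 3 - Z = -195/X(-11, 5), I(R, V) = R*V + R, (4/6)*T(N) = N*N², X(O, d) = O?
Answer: -4465061/242 ≈ -18451.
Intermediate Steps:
T(N) = 3*N³/2 (T(N) = 3*(N*N²)/2 = 3*N³/2)
I(R, V) = R + R*V
Z = -162/11 (Z = 3 - (-195)/(-11) = 3 - (-195)*(-1)/11 = 3 - 1*195/11 = 3 - 195/11 = -162/11 ≈ -14.727)
g(v) = 2 - v*(1 + v)
g(Z) - T(23) = (2 - 1*(-162/11)*(1 - 162/11)) - 3*23³/2 = (2 - 1*(-162/11)*(-151/11)) - 3*12167/2 = (2 - 24462/121) - 1*36501/2 = -24220/121 - 36501/2 = -4465061/242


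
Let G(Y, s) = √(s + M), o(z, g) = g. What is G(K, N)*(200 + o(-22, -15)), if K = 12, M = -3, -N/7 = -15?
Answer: 185*√102 ≈ 1868.4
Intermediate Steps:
N = 105 (N = -7*(-15) = 105)
G(Y, s) = √(-3 + s) (G(Y, s) = √(s - 3) = √(-3 + s))
G(K, N)*(200 + o(-22, -15)) = √(-3 + 105)*(200 - 15) = √102*185 = 185*√102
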